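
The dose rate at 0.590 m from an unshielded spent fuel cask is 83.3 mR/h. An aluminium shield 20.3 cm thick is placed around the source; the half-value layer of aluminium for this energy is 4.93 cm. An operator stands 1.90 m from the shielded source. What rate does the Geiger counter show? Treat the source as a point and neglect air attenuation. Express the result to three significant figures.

Distance alone: (0.590/1.90)² = 0.09643, so 83.3 × 0.09643 = 8.033 mR/h.
Shield: 20.3/4.93 = 4.118 half-value layers → attenuation 2^(−4.118) = 0.05759.
Combined: 8.033 × 0.05759 = 0.4626 mR/h.

0.463 mR/h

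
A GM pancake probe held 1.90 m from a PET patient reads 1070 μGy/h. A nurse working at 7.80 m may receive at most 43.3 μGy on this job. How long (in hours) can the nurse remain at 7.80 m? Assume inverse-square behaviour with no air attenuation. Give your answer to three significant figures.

Applying the 1/r² law, rate at 7.80 m:
1070 × (1.90/7.80)² = 1070 × 0.05934 = 63.49 μGy/h.
Stay time = 43.3 μGy ÷ 63.49 μGy/h = 0.6820 h.

0.682 h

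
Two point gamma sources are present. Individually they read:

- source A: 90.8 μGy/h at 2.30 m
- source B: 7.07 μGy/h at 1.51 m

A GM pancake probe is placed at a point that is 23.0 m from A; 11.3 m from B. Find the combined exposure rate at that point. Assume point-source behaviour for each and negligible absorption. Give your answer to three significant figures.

1.03 μGy/h

By superposition, sum each source's inverse-square contribution:
A: 90.8 × (2.30/23.0)² = 0.9080 μGy/h
B: 7.07 × (1.51/11.3)² = 0.1262 μGy/h
Total = 0.9080 + 0.1262 = 1.034 μGy/h.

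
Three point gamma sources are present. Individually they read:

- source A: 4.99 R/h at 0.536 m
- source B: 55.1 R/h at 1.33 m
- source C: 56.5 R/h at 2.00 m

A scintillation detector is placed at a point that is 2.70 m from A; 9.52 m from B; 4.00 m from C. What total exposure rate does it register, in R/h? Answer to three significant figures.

By superposition, sum each source's inverse-square contribution:
A: 4.99 × (0.536/2.70)² = 0.1967 R/h
B: 55.1 × (1.33/9.52)² = 1.075 R/h
C: 56.5 × (2.00/4.00)² = 14.12 R/h
Total = 0.1967 + 1.075 + 14.12 = 15.39 R/h.

15.4 R/h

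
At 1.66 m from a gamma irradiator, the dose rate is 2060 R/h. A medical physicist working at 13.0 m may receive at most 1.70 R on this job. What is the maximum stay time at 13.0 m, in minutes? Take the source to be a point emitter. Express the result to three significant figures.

3.04 min

Intensity scales as (d₁/d₂)², so rate at 13.0 m:
2060 × (1.66/13.0)² = 2060 × 0.01631 = 33.60 R/h.
Stay time = 1.70 R ÷ 33.60 R/h = 0.05060 h = 3.036 min.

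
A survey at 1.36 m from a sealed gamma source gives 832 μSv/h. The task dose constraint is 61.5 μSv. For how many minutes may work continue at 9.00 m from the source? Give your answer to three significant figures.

By the inverse-square law, rate at 9.00 m:
832 × (1.36/9.00)² = 832 × 0.02283 = 18.99 μSv/h.
Stay time = 61.5 μSv ÷ 18.99 μSv/h = 3.239 h = 194.3 min.

194 min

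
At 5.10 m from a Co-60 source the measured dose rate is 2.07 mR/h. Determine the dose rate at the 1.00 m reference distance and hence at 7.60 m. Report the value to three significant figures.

By the inverse-square law,
At 1.00 m: (5.10/1.00)² = 26.01, so 2.07 × 26.01 = 53.84 mR/h
At 7.60 m: (1.00/7.60)² = 0.01731, so 53.84 × 0.01731 = 0.9320 mR/h.

53.8 mR/h; 0.932 mR/h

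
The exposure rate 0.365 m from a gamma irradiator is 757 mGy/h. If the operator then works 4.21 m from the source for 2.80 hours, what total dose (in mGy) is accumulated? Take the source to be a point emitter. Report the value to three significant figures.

15.9 mGy

Using I₁d₁² = I₂d₂², rate at 4.21 m:
(0.365/4.21)² = 0.007517, so 757 × 0.007517 = 5.690 mGy/h.
Dose = rate × time = 5.690 mGy/h × 2.800 h = 15.93 mGy.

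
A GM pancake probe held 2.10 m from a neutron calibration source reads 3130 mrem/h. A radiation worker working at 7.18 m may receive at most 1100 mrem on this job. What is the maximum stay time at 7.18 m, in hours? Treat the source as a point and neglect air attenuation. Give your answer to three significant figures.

4.11 h

By the inverse-square law, rate at 7.18 m:
3130 × (2.10/7.18)² = 3130 × 0.08554 = 267.7 mrem/h.
Stay time = 1100 mrem ÷ 267.7 mrem/h = 4.109 h.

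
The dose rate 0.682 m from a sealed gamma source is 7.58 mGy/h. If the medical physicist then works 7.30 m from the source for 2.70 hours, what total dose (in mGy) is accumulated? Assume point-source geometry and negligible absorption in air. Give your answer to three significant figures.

0.179 mGy

Applying the 1/r² law, rate at 7.30 m:
7.58 × (0.682/7.30)² = 7.58 × 0.008728 = 0.06616 mGy/h.
Dose = rate × time = 0.06616 mGy/h × 2.700 h = 0.1786 mGy.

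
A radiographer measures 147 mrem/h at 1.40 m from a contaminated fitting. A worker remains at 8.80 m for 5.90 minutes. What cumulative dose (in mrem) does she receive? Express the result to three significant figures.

Applying the 1/r² law, rate at 8.80 m:
147 × (1.40/8.80)² = 147 × 0.02531 = 3.721 mrem/h.
Dose = rate × time = 3.721 mrem/h × 0.09833 h = 0.3659 mrem.

0.366 mrem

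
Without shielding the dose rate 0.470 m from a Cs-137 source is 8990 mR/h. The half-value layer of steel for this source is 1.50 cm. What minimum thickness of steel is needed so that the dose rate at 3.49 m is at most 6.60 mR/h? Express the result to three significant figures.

At 3.49 m, distance alone gives 8990 × (0.470/3.49)² = 8990 × 0.01814 = 163.1 mR/h.
Further attenuation needed: 163.1/6.60 = 24.71.
n = log₂(24.71) = 4.627 half-value layers.
Thickness = 4.627 × 1.50 cm = 6.941 cm.

6.94 cm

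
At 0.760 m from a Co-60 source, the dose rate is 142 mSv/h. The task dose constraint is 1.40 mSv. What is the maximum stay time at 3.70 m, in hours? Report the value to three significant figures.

0.234 h

Since intensity falls as 1/r², rate at 3.70 m:
142 × (0.760/3.70)² = 142 × 0.04219 = 5.991 mSv/h.
Stay time = 1.40 mSv ÷ 5.991 mSv/h = 0.2337 h.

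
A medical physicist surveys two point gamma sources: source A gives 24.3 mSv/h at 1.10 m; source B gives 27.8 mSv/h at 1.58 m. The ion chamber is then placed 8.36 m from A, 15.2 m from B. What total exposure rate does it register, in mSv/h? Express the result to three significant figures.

Each source contributes Iᵢ·(dᵢ/rᵢ)²; contributions add.
A: 24.3 × (1.10/8.36)² = 0.4207 mSv/h
B: 27.8 × (1.58/15.2)² = 0.3004 mSv/h
Total = 0.4207 + 0.3004 = 0.7211 mSv/h.

0.721 mSv/h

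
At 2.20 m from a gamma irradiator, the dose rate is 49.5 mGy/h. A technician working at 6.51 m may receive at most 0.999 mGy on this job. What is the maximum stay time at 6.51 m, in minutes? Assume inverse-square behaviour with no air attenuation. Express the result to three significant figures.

Since intensity falls as 1/r², rate at 6.51 m:
49.5 × (2.20/6.51)² = 49.5 × 0.1142 = 5.653 mGy/h.
Stay time = 0.999 mGy ÷ 5.653 mGy/h = 0.1767 h = 10.60 min.

10.6 min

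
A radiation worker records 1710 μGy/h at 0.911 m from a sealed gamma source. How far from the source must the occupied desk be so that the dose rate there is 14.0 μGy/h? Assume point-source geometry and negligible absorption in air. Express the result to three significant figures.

Intensity scales as (d₁/d₂)², so d₂ = d₁·√(I₁/I₂).
I₁/I₂ = 1710/14.0 = 122.1, so d₂ = 0.911 × √122.1 = 10.07 m.

10.1 m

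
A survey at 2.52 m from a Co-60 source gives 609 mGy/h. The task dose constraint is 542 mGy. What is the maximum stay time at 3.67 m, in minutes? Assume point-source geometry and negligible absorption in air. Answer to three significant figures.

Intensity scales as (d₁/d₂)², so rate at 3.67 m:
609 × (2.52/3.67)² = 609 × 0.4715 = 287.1 mGy/h.
Stay time = 542 mGy ÷ 287.1 mGy/h = 1.888 h = 113.3 min.

113 min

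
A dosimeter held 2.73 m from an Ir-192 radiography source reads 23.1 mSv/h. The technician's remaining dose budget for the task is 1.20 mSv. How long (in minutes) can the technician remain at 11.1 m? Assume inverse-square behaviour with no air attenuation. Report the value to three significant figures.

51.5 min

Intensity scales as (d₁/d₂)², so rate at 11.1 m:
23.1 × (2.73/11.1)² = 23.1 × 0.06049 = 1.397 mSv/h.
Stay time = 1.20 mSv ÷ 1.397 mSv/h = 0.8590 h = 51.54 min.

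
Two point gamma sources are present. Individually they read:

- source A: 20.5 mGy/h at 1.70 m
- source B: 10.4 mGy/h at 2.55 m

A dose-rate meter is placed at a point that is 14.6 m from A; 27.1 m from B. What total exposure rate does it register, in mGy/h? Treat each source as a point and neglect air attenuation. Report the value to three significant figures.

By superposition, sum each source's inverse-square contribution:
A: 20.5 × (1.70/14.6)² = 0.2779 mGy/h
B: 10.4 × (2.55/27.1)² = 0.09208 mGy/h
Total = 0.2779 + 0.09208 = 0.3700 mGy/h.

0.370 mGy/h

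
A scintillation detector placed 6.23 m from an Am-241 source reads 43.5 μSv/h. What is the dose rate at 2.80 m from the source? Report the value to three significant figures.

Using I₁d₁² = I₂d₂², scaling from 6.23 m to 2.80 m:
43.5 × (6.23/2.80)² = 43.5 × 4.951 = 215.4 μSv/h.

215 μSv/h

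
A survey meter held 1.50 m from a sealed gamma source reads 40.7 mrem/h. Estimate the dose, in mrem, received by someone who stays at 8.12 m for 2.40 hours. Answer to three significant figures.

3.33 mrem

Since intensity falls as 1/r², rate at 8.12 m:
40.7 × (1.50/8.12)² = 40.7 × 0.03412 = 1.389 mrem/h.
Dose = rate × time = 1.389 mrem/h × 2.400 h = 3.334 mrem.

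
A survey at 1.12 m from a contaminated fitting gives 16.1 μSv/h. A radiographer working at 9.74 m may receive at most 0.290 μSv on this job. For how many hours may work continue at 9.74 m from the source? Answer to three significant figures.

Applying the 1/r² law, rate at 9.74 m:
(1.12/9.74)² = 0.01322, so 16.1 × 0.01322 = 0.2128 μSv/h.
Stay time = 0.290 μSv ÷ 0.2128 μSv/h = 1.363 h.

1.36 h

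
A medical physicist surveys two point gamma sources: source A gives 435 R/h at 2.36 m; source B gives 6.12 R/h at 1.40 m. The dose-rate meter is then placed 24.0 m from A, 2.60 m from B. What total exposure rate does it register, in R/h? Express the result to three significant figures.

5.98 R/h

Each source contributes Iᵢ·(dᵢ/rᵢ)²; contributions add.
A: 435 × (2.36/24.0)² = 4.206 R/h
B: 6.12 × (1.40/2.60)² = 1.774 R/h
Total = 4.206 + 1.774 = 5.980 R/h.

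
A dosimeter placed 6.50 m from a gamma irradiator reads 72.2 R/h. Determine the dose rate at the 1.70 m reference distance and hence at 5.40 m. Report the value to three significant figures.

Applying the 1/r² law,
At 1.70 m: 72.2 × (6.50/1.70)² = 72.2 × 14.62 = 1056 R/h
At 5.40 m: (1.70/5.40)² = 0.09911, so 1056 × 0.09911 = 104.7 R/h.

1060 R/h; 105 R/h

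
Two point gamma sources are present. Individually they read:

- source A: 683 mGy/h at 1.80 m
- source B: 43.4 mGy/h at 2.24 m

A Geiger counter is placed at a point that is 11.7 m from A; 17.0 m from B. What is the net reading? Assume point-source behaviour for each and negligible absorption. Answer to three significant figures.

By superposition, sum each source's inverse-square contribution:
A: 683 × (1.80/11.7)² = 16.17 mGy/h
B: 43.4 × (2.24/17.0)² = 0.7535 mGy/h
Total = 16.17 + 0.7535 = 16.92 mGy/h.

16.9 mGy/h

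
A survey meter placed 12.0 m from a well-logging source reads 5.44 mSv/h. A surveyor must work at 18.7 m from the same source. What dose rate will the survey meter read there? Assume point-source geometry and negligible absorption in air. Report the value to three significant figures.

2.24 mSv/h

Intensity scales as (d₁/d₂)², so scaling from 12.0 m to 18.7 m:
(12.0/18.7)² = 0.4118, so 5.44 × 0.4118 = 2.240 mSv/h.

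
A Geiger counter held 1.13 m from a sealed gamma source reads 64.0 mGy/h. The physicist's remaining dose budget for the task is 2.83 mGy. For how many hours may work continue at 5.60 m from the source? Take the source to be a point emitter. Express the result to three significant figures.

Using I₁d₁² = I₂d₂², rate at 5.60 m:
(1.13/5.60)² = 0.04072, so 64.0 × 0.04072 = 2.606 mGy/h.
Stay time = 2.83 mGy ÷ 2.606 mGy/h = 1.086 h.

1.09 h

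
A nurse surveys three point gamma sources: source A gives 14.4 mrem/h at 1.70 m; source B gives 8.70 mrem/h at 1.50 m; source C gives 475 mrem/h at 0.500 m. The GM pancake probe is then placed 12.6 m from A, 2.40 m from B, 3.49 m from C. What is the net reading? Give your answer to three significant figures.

By superposition, sum each source's inverse-square contribution:
A: 14.4 × (1.70/12.6)² = 0.2621 mrem/h
B: 8.70 × (1.50/2.40)² = 3.398 mrem/h
C: 475 × (0.500/3.49)² = 9.750 mrem/h
Total = 0.2621 + 3.398 + 9.750 = 13.41 mrem/h.

13.4 mrem/h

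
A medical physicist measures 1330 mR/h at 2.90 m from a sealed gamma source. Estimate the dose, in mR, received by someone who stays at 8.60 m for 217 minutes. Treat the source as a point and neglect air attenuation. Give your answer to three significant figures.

Applying the 1/r² law, rate at 8.60 m:
1330 × (2.90/8.60)² = 1330 × 0.1137 = 151.2 mR/h.
Dose = rate × time = 151.2 mR/h × 3.617 h = 546.9 mR.

547 mR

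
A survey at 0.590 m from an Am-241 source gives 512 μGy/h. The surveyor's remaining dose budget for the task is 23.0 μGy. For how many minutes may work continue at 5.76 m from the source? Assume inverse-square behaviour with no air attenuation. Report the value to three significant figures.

257 min

By the inverse-square law, rate at 5.76 m:
(0.590/5.76)² = 0.01049, so 512 × 0.01049 = 5.371 μGy/h.
Stay time = 23.0 μGy ÷ 5.371 μGy/h = 4.282 h = 256.9 min.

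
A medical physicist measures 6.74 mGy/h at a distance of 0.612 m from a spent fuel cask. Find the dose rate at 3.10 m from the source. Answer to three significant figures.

By the inverse-square law, the rate at 3.10 m is
(0.612/3.10)² = 0.03897, so 6.74 × 0.03897 = 0.2627 mGy/h.

0.263 mGy/h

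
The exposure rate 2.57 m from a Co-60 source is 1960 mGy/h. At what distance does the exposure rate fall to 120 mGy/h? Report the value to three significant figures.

10.4 m

By the inverse-square law, d₂ = d₁·√(I₁/I₂).
I₁/I₂ = 1960/120 = 16.33, so d₂ = 2.57 × √16.33 = 10.39 m.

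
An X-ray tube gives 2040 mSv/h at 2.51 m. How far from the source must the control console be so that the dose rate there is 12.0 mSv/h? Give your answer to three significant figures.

By the inverse-square law, d₂ = d₁·√(I₁/I₂).
I₁/I₂ = 2040/12.0 = 170.0, so d₂ = 2.51 × √170.0 = 32.73 m.

32.7 m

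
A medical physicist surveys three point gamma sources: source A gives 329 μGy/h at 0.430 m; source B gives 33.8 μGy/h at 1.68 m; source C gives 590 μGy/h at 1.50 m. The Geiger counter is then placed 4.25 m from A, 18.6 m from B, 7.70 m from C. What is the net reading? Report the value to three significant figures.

26.0 μGy/h

By superposition, sum each source's inverse-square contribution:
A: 329 × (0.430/4.25)² = 3.368 μGy/h
B: 33.8 × (1.68/18.6)² = 0.2757 μGy/h
C: 590 × (1.50/7.70)² = 22.39 μGy/h
Total = 3.368 + 0.2757 + 22.39 = 26.03 μGy/h.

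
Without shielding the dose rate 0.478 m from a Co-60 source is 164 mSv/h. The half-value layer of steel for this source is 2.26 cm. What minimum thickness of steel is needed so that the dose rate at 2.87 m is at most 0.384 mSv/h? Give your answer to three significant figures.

8.06 cm

At 2.87 m, distance alone gives (0.478/2.87)² = 0.02774, so 164 × 0.02774 = 4.549 mSv/h.
Further attenuation needed: 4.549/0.384 = 11.85.
n = log₂(11.85) = 3.567 half-value layers.
Thickness = 3.567 × 2.26 cm = 8.061 cm.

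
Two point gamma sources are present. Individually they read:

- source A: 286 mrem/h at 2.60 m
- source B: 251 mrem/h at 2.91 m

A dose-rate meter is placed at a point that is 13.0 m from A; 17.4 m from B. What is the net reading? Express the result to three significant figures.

By superposition, sum each source's inverse-square contribution:
A: 286 × (2.60/13.0)² = 11.44 mrem/h
B: 251 × (2.91/17.4)² = 7.020 mrem/h
Total = 11.44 + 7.020 = 18.46 mrem/h.

18.5 mrem/h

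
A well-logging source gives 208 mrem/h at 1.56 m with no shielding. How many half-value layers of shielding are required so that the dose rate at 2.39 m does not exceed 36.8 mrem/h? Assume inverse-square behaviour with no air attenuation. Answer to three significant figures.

At 2.39 m, distance alone gives 208 × (1.56/2.39)² = 208 × 0.4260 = 88.61 mrem/h.
Further attenuation needed: 88.61/36.8 = 2.408.
n = log₂(2.408) = 1.268 half-value layers.

1.27 half-value layers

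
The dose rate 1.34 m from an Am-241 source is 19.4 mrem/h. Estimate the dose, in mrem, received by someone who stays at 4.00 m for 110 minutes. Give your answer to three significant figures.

Applying the 1/r² law, rate at 4.00 m:
(1.34/4.00)² = 0.1122, so 19.4 × 0.1122 = 2.177 mrem/h.
Dose = rate × time = 2.177 mrem/h × 1.833 h = 3.990 mrem.

3.99 mrem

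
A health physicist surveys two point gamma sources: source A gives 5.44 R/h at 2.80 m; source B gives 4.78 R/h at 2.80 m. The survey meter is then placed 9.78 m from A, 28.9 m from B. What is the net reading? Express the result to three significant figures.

Each source contributes Iᵢ·(dᵢ/rᵢ)²; contributions add.
A: 5.44 × (2.80/9.78)² = 0.4459 R/h
B: 4.78 × (2.80/28.9)² = 0.04487 R/h
Total = 0.4459 + 0.04487 = 0.4908 R/h.

0.491 R/h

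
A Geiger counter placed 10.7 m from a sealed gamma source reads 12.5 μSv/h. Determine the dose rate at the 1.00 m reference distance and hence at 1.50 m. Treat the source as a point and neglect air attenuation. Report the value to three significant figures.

1430 μSv/h; 636 μSv/h

Using I₁d₁² = I₂d₂²,
At 1.00 m: 12.5 × (10.7/1.00)² = 12.5 × 114.5 = 1431 μSv/h
At 1.50 m: (1.00/1.50)² = 0.4444, so 1431 × 0.4444 = 635.9 μSv/h.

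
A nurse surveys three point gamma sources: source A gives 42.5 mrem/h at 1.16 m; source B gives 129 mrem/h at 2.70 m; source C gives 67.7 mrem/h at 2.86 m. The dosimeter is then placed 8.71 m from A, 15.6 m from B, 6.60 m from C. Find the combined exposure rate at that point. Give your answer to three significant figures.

By superposition, sum each source's inverse-square contribution:
A: 42.5 × (1.16/8.71)² = 0.7538 mrem/h
B: 129 × (2.70/15.6)² = 3.864 mrem/h
C: 67.7 × (2.86/6.60)² = 12.71 mrem/h
Total = 0.7538 + 3.864 + 12.71 = 17.33 mrem/h.

17.3 mrem/h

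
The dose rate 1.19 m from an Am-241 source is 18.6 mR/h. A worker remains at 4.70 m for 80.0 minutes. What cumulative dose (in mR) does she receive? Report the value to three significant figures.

1.59 mR

Since intensity falls as 1/r², rate at 4.70 m:
18.6 × (1.19/4.70)² = 18.6 × 0.06411 = 1.192 mR/h.
Dose = rate × time = 1.192 mR/h × 1.333 h = 1.589 mR.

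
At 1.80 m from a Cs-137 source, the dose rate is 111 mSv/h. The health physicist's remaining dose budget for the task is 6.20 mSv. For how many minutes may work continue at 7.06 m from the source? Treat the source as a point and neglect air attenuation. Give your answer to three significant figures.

51.6 min

By the inverse-square law, rate at 7.06 m:
(1.80/7.06)² = 0.06500, so 111 × 0.06500 = 7.215 mSv/h.
Stay time = 6.20 mSv ÷ 7.215 mSv/h = 0.8593 h = 51.56 min.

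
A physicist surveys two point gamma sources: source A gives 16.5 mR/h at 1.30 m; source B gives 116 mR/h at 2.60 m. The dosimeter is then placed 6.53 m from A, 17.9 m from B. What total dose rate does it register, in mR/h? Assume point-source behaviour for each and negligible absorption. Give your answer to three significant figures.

3.10 mR/h

Each source contributes Iᵢ·(dᵢ/rᵢ)²; contributions add.
A: 16.5 × (1.30/6.53)² = 0.6539 mR/h
B: 116 × (2.60/17.9)² = 2.447 mR/h
Total = 0.6539 + 2.447 = 3.101 mR/h.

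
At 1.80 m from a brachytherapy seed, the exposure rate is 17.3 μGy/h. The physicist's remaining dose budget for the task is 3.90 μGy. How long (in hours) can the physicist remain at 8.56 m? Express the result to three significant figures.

Intensity scales as (d₁/d₂)², so rate at 8.56 m:
17.3 × (1.80/8.56)² = 17.3 × 0.04422 = 0.7650 μGy/h.
Stay time = 3.90 μGy ÷ 0.7650 μGy/h = 5.098 h.

5.10 h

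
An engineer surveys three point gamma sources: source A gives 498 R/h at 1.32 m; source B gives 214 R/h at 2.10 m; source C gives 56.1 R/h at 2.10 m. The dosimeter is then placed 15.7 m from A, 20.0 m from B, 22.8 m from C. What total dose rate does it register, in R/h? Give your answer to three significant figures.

By superposition, sum each source's inverse-square contribution:
A: 498 × (1.32/15.7)² = 3.520 R/h
B: 214 × (2.10/20.0)² = 2.359 R/h
C: 56.1 × (2.10/22.8)² = 0.4759 R/h
Total = 3.520 + 2.359 + 0.4759 = 6.355 R/h.

6.36 R/h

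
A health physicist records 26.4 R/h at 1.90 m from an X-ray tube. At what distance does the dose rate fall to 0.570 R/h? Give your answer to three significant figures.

12.9 m

Using I₁d₁² = I₂d₂², d₂ = d₁·√(I₁/I₂).
I₁/I₂ = 26.4/0.570 = 46.32, so d₂ = 1.90 × √46.32 = 12.93 m.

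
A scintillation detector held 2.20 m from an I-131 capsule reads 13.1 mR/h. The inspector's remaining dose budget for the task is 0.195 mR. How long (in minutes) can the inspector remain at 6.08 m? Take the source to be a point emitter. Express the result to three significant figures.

By the inverse-square law, rate at 6.08 m:
13.1 × (2.20/6.08)² = 13.1 × 0.1309 = 1.715 mR/h.
Stay time = 0.195 mR ÷ 1.715 mR/h = 0.1137 h = 6.822 min.

6.82 min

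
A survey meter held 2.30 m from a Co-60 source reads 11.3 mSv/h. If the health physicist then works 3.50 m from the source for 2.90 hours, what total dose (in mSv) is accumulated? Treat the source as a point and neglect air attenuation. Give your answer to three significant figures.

14.2 mSv

By the inverse-square law, rate at 3.50 m:
11.3 × (2.30/3.50)² = 11.3 × 0.4318 = 4.879 mSv/h.
Dose = rate × time = 4.879 mSv/h × 2.900 h = 14.15 mSv.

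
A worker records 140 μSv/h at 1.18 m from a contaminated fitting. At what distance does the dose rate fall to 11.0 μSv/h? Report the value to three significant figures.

4.21 m

Intensity scales as (d₁/d₂)², so d₂ = d₁·√(I₁/I₂).
I₁/I₂ = 140/11.0 = 12.73, so d₂ = 1.18 × √12.73 = 4.210 m.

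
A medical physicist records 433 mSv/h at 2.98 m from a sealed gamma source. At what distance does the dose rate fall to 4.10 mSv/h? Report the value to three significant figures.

30.6 m

Intensity scales as (d₁/d₂)², so d₂ = d₁·√(I₁/I₂).
I₁/I₂ = 433/4.10 = 105.6, so d₂ = 2.98 × √105.6 = 30.62 m.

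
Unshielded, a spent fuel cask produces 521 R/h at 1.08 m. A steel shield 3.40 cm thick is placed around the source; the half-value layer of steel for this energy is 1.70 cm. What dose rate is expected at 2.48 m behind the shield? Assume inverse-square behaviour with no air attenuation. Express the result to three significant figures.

24.7 R/h

Distance alone: (1.08/2.48)² = 0.1896, so 521 × 0.1896 = 98.78 R/h.
Shield: 3.40/1.70 = 2.000 half-value layers → attenuation 2^(−2.000) = 0.2500.
Combined: 98.78 × 0.2500 = 24.70 R/h.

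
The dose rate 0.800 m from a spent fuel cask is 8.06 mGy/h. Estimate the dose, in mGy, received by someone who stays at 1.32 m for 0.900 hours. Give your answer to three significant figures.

2.66 mGy

Using I₁d₁² = I₂d₂², rate at 1.32 m:
(0.800/1.32)² = 0.3673, so 8.06 × 0.3673 = 2.960 mGy/h.
Dose = rate × time = 2.960 mGy/h × 0.9000 h = 2.664 mGy.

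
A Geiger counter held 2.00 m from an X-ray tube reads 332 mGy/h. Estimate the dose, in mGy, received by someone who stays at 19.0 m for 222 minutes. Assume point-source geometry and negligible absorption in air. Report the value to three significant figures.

13.6 mGy

Intensity scales as (d₁/d₂)², so rate at 19.0 m:
(2.00/19.0)² = 0.01108, so 332 × 0.01108 = 3.679 mGy/h.
Dose = rate × time = 3.679 mGy/h × 3.700 h = 13.61 mGy.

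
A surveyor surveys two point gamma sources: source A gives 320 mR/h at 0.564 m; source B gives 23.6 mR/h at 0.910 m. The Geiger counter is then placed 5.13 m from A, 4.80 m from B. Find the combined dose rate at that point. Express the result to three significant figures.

By superposition, sum each source's inverse-square contribution:
A: 320 × (0.564/5.13)² = 3.868 mR/h
B: 23.6 × (0.910/4.80)² = 0.8482 mR/h
Total = 3.868 + 0.8482 = 4.716 mR/h.

4.72 mR/h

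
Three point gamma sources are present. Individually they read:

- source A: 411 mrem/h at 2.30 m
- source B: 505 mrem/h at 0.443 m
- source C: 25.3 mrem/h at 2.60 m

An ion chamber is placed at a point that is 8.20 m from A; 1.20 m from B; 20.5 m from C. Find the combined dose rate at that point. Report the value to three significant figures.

Each source contributes Iᵢ·(dᵢ/rᵢ)²; contributions add.
A: 411 × (2.30/8.20)² = 32.33 mrem/h
B: 505 × (0.443/1.20)² = 68.82 mrem/h
C: 25.3 × (2.60/20.5)² = 0.4070 mrem/h
Total = 32.33 + 68.82 + 0.4070 = 101.6 mrem/h.

102 mrem/h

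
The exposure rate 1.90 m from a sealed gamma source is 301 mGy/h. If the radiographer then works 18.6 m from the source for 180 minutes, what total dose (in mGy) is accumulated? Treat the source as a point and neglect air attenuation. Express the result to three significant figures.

Applying the 1/r² law, rate at 18.6 m:
301 × (1.90/18.6)² = 301 × 0.01043 = 3.139 mGy/h.
Dose = rate × time = 3.139 mGy/h × 3.000 h = 9.417 mGy.

9.42 mGy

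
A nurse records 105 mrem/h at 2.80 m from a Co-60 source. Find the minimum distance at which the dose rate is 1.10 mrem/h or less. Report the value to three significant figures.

Since intensity falls as 1/r², d₂ = d₁·√(I₁/I₂).
I₁/I₂ = 105/1.10 = 95.45, so d₂ = 2.80 × √95.45 = 27.36 m.

27.4 m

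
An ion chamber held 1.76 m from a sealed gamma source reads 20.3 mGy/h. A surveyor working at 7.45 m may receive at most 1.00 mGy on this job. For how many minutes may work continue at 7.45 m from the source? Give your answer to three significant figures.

Since intensity falls as 1/r², rate at 7.45 m:
(1.76/7.45)² = 0.05581, so 20.3 × 0.05581 = 1.133 mGy/h.
Stay time = 1.00 mGy ÷ 1.133 mGy/h = 0.8826 h = 52.96 min.

53.0 min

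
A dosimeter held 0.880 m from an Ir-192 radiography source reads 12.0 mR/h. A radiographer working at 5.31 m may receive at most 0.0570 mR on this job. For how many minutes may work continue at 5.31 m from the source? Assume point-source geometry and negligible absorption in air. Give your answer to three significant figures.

Intensity scales as (d₁/d₂)², so rate at 5.31 m:
12.0 × (0.880/5.31)² = 12.0 × 0.02746 = 0.3295 mR/h.
Stay time = 0.0570 mR ÷ 0.3295 mR/h = 0.1730 h = 10.38 min.

10.4 min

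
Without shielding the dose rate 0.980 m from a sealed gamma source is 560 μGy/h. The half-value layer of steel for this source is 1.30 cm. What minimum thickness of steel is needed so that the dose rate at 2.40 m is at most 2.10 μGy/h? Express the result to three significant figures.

At 2.40 m, distance alone gives 560 × (0.980/2.40)² = 560 × 0.1667 = 93.35 μGy/h.
Further attenuation needed: 93.35/2.10 = 44.45.
n = log₂(44.45) = 5.474 half-value layers.
Thickness = 5.474 × 1.30 cm = 7.116 cm.

7.12 cm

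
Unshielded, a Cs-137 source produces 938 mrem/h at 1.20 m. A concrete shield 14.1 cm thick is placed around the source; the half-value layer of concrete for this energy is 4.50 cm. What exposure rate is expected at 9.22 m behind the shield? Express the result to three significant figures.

1.81 mrem/h

Distance alone: 938 × (1.20/9.22)² = 938 × 0.01694 = 15.89 mrem/h.
Shield: 14.1/4.50 = 3.133 half-value layers → attenuation 2^(−3.133) = 0.1140.
Combined: 15.89 × 0.1140 = 1.811 mrem/h.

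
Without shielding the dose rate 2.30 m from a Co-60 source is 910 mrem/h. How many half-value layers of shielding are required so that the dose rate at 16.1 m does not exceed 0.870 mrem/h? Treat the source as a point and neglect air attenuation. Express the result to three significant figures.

4.42 half-value layers

At 16.1 m, distance alone gives (2.30/16.1)² = 0.02041, so 910 × 0.02041 = 18.57 mrem/h.
Further attenuation needed: 18.57/0.870 = 21.34.
n = log₂(21.34) = 4.415 half-value layers.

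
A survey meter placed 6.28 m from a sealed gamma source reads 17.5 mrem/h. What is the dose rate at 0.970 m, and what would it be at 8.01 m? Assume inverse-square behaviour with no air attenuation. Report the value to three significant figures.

734 mrem/h; 10.8 mrem/h

Applying the 1/r² law,
At 0.970 m: (6.28/0.970)² = 41.92, so 17.5 × 41.92 = 733.6 mrem/h
At 8.01 m: (0.970/8.01)² = 0.01466, so 733.6 × 0.01466 = 10.75 mrem/h.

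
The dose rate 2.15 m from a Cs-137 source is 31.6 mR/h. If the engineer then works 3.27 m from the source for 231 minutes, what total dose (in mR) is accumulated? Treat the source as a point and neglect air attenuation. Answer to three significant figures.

52.6 mR

Since intensity falls as 1/r², rate at 3.27 m:
31.6 × (2.15/3.27)² = 31.6 × 0.4323 = 13.66 mR/h.
Dose = rate × time = 13.66 mR/h × 3.850 h = 52.59 mR.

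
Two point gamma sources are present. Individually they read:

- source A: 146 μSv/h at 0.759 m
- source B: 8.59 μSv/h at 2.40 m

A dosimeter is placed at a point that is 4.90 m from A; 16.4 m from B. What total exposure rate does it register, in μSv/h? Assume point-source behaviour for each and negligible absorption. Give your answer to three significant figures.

Each source contributes Iᵢ·(dᵢ/rᵢ)²; contributions add.
A: 146 × (0.759/4.90)² = 3.503 μSv/h
B: 8.59 × (2.40/16.4)² = 0.1840 μSv/h
Total = 3.503 + 0.1840 = 3.687 μSv/h.

3.69 μSv/h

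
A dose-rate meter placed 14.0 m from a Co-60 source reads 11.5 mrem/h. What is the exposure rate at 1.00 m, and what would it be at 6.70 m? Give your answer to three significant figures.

2250 mrem/h; 50.2 mrem/h

Using I₁d₁² = I₂d₂²,
At 1.00 m: 11.5 × (14.0/1.00)² = 11.5 × 196.0 = 2254 mrem/h
At 6.70 m: (1.00/6.70)² = 0.02228, so 2254 × 0.02228 = 50.22 mrem/h.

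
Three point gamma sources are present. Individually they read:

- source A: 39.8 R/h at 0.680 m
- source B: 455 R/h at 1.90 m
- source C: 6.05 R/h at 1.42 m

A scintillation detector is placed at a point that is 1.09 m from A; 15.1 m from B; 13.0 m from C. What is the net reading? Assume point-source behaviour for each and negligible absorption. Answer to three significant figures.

By superposition, sum each source's inverse-square contribution:
A: 39.8 × (0.680/1.09)² = 15.49 R/h
B: 455 × (1.90/15.1)² = 7.204 R/h
C: 6.05 × (1.42/13.0)² = 0.07218 R/h
Total = 15.49 + 7.204 + 0.07218 = 22.77 R/h.

22.8 R/h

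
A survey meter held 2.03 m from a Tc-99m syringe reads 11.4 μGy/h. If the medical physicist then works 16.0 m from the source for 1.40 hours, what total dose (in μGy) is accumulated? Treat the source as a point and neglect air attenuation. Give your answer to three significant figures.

0.257 μGy

Using I₁d₁² = I₂d₂², rate at 16.0 m:
(2.03/16.0)² = 0.01610, so 11.4 × 0.01610 = 0.1835 μGy/h.
Dose = rate × time = 0.1835 μGy/h × 1.400 h = 0.2569 μGy.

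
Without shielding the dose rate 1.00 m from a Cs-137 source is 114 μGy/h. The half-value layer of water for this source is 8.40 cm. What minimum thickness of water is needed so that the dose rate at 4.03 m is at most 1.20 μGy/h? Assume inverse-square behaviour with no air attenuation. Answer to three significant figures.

21.4 cm

At 4.03 m, distance alone gives 114 × (1.00/4.03)² = 114 × 0.06157 = 7.019 μGy/h.
Further attenuation needed: 7.019/1.20 = 5.849.
n = log₂(5.849) = 2.548 half-value layers.
Thickness = 2.548 × 8.40 cm = 21.40 cm.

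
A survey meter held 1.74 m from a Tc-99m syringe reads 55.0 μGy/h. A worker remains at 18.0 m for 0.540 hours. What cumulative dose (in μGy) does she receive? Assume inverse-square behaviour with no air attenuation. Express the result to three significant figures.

0.278 μGy

Using I₁d₁² = I₂d₂², rate at 18.0 m:
55.0 × (1.74/18.0)² = 55.0 × 0.009344 = 0.5139 μGy/h.
Dose = rate × time = 0.5139 μGy/h × 0.5400 h = 0.2775 μGy.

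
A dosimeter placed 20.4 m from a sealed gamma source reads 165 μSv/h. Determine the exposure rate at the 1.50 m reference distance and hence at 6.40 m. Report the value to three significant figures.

By the inverse-square law,
At 1.50 m: 165 × (20.4/1.50)² = 165 × 185.0 = 30520 μSv/h
At 6.40 m: 30520 × (1.50/6.40)² = 30520 × 0.05493 = 1676 μSv/h.

30500 μSv/h; 1680 μSv/h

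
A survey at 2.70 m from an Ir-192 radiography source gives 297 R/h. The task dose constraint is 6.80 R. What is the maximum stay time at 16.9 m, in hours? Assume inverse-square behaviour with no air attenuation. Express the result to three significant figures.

0.897 h

Since intensity falls as 1/r², rate at 16.9 m:
297 × (2.70/16.9)² = 297 × 0.02552 = 7.579 R/h.
Stay time = 6.80 R ÷ 7.579 R/h = 0.8972 h.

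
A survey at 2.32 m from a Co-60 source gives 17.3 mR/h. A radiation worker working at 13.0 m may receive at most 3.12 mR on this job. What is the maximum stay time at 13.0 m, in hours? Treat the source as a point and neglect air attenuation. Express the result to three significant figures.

5.66 h

Intensity scales as (d₁/d₂)², so rate at 13.0 m:
17.3 × (2.32/13.0)² = 17.3 × 0.03185 = 0.5510 mR/h.
Stay time = 3.12 mR ÷ 0.5510 mR/h = 5.662 h.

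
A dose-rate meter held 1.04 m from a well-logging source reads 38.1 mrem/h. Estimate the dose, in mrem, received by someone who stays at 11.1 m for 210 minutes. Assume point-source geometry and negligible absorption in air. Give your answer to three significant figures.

1.17 mrem

Using I₁d₁² = I₂d₂², rate at 11.1 m:
(1.04/11.1)² = 0.008779, so 38.1 × 0.008779 = 0.3345 mrem/h.
Dose = rate × time = 0.3345 mrem/h × 3.500 h = 1.171 mrem.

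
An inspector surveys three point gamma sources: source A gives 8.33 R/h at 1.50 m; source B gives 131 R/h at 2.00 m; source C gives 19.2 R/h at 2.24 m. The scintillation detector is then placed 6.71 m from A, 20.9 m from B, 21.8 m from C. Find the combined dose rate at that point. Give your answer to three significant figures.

Each source contributes Iᵢ·(dᵢ/rᵢ)²; contributions add.
A: 8.33 × (1.50/6.71)² = 0.4163 R/h
B: 131 × (2.00/20.9)² = 1.200 R/h
C: 19.2 × (2.24/21.8)² = 0.2027 R/h
Total = 0.4163 + 1.200 + 0.2027 = 1.819 R/h.

1.82 R/h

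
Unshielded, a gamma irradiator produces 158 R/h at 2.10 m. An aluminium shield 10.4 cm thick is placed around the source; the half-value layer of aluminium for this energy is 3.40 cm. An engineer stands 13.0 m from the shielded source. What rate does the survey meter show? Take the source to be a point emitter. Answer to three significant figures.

Distance alone: (2.10/13.0)² = 0.02609, so 158 × 0.02609 = 4.122 R/h.
Shield: 10.4/3.40 = 3.059 half-value layers → attenuation 2^(−3.059) = 0.1200.
Combined: 4.122 × 0.1200 = 0.4946 R/h.

0.495 R/h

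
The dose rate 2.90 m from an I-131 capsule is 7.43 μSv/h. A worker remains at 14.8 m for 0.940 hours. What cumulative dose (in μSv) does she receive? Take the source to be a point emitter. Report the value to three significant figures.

Since intensity falls as 1/r², rate at 14.8 m:
7.43 × (2.90/14.8)² = 7.43 × 0.03839 = 0.2852 μSv/h.
Dose = rate × time = 0.2852 μSv/h × 0.9400 h = 0.2681 μSv.

0.268 μSv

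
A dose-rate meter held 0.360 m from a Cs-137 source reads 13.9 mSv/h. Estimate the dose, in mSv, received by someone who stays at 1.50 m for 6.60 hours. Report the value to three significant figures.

Using I₁d₁² = I₂d₂², rate at 1.50 m:
(0.360/1.50)² = 0.05760, so 13.9 × 0.05760 = 0.8006 mSv/h.
Dose = rate × time = 0.8006 mSv/h × 6.600 h = 5.284 mSv.

5.28 mSv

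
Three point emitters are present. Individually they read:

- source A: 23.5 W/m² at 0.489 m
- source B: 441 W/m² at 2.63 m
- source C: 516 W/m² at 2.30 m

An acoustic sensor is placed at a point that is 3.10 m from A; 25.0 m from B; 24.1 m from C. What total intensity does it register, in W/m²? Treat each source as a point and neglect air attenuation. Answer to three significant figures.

By superposition, sum each source's inverse-square contribution:
A: 23.5 × (0.489/3.10)² = 0.5847 W/m²
B: 441 × (2.63/25.0)² = 4.881 W/m²
C: 516 × (2.30/24.1)² = 4.700 W/m²
Total = 0.5847 + 4.881 + 4.700 = 10.17 W/m².

10.2 W/m²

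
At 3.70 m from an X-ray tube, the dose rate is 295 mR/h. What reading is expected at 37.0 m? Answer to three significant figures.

Using I₁d₁² = I₂d₂², the rate at 37.0 m is
(3.70/37.0)² = 0.01000, so 295 × 0.01000 = 2.950 mR/h.

2.95 mR/h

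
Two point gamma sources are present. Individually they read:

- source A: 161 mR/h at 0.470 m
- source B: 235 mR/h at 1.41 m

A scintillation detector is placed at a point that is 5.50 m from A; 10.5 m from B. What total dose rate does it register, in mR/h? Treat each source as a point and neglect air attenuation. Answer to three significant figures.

5.41 mR/h

Each source contributes Iᵢ·(dᵢ/rᵢ)²; contributions add.
A: 161 × (0.470/5.50)² = 1.176 mR/h
B: 235 × (1.41/10.5)² = 4.238 mR/h
Total = 1.176 + 4.238 = 5.414 mR/h.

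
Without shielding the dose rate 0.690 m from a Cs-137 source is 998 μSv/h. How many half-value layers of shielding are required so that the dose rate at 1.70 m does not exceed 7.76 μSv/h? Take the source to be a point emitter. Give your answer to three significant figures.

At 1.70 m, distance alone gives 998 × (0.690/1.70)² = 998 × 0.1647 = 164.4 μSv/h.
Further attenuation needed: 164.4/7.76 = 21.19.
n = log₂(21.19) = 4.405 half-value layers.

4.41 half-value layers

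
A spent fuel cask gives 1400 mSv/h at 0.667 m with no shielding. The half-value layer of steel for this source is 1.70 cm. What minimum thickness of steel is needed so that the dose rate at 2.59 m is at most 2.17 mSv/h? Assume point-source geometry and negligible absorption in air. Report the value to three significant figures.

At 2.59 m, distance alone gives 1400 × (0.667/2.59)² = 1400 × 0.06632 = 92.85 mSv/h.
Further attenuation needed: 92.85/2.17 = 42.79.
n = log₂(42.79) = 5.419 half-value layers.
Thickness = 5.419 × 1.70 cm = 9.212 cm.

9.21 cm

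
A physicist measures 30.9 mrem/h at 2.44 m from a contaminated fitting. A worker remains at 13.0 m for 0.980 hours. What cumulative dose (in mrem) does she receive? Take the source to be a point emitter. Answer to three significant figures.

Using I₁d₁² = I₂d₂², rate at 13.0 m:
(2.44/13.0)² = 0.03523, so 30.9 × 0.03523 = 1.089 mrem/h.
Dose = rate × time = 1.089 mrem/h × 0.9800 h = 1.067 mrem.

1.07 mrem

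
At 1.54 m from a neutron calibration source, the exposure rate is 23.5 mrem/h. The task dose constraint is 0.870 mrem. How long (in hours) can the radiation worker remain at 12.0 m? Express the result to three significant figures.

Using I₁d₁² = I₂d₂², rate at 12.0 m:
(1.54/12.0)² = 0.01647, so 23.5 × 0.01647 = 0.3870 mrem/h.
Stay time = 0.870 mrem ÷ 0.3870 mrem/h = 2.248 h.

2.25 h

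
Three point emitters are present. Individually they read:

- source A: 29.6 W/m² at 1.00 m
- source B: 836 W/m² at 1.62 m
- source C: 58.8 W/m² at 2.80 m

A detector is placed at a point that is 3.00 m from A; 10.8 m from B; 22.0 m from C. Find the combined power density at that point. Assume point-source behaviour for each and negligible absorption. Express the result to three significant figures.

Each source contributes Iᵢ·(dᵢ/rᵢ)²; contributions add.
A: 29.6 × (1.00/3.00)² = 3.289 W/m²
B: 836 × (1.62/10.8)² = 18.81 W/m²
C: 58.8 × (2.80/22.0)² = 0.9525 W/m²
Total = 3.289 + 18.81 + 0.9525 = 23.05 W/m².

23.1 W/m²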